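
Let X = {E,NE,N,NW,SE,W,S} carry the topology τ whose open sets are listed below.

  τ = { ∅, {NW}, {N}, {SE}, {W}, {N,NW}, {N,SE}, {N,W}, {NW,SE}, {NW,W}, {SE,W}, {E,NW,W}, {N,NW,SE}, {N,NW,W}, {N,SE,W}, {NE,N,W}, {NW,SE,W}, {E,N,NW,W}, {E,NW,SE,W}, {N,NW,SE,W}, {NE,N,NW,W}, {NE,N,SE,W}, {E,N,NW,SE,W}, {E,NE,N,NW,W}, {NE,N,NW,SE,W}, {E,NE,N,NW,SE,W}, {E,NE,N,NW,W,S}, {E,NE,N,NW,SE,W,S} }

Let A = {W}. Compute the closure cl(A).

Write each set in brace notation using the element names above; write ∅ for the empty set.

complement {E,NE,N,NW,SE,S}; its interior {N,NW,SE}; cl(A) = X∖{N,NW,SE} = {E,NE,W,S}

{E,NE,W,S}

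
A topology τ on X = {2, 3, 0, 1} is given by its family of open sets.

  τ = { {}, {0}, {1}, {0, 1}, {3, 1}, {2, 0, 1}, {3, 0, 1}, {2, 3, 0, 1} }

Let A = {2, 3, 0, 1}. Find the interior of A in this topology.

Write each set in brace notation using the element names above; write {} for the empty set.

U open, U⊆A: {}, {0}, {1}, {3, 1}, {0, 1}, {3, 0, 1}, {2, 0, 1}, {2, 3, 0, 1}. int(A) = ⋃ = {2, 3, 0, 1}

{2, 3, 0, 1}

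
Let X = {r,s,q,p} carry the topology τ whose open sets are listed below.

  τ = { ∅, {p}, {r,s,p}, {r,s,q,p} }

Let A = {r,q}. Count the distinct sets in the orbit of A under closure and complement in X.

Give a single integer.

closure: X∖int(X∖A) = X∖{p} = {r,s,q}
Let k=closure and c=complement:
  1. A     = {r,q}
  2. kA    = {r,s,q}
  3. cA    = {s,p}
  4. ckA   = {p}
  5. kcA   = {r,s,q,p}
  6. ckcA  = ∅
— saturated at 6

6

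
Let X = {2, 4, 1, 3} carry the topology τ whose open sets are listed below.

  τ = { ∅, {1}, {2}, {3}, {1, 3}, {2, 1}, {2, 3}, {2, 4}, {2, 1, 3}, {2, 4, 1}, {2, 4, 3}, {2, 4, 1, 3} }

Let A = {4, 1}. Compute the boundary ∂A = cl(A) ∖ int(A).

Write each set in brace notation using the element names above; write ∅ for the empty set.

{4}

U open, U⊆A: ∅, {1}. int(A) = ⋃ = {1}
X∖A={2, 3}, int(X∖A)={2, 3}, hence cl(A)={4, 1}
∂A: remove int from cl → {4}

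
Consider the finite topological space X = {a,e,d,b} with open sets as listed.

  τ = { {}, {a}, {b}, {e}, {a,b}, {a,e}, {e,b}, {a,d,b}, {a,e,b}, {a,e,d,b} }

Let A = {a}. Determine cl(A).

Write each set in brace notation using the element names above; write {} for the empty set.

{a,d}

closure: X∖int(X∖A) = X∖{e,b} = {a,d}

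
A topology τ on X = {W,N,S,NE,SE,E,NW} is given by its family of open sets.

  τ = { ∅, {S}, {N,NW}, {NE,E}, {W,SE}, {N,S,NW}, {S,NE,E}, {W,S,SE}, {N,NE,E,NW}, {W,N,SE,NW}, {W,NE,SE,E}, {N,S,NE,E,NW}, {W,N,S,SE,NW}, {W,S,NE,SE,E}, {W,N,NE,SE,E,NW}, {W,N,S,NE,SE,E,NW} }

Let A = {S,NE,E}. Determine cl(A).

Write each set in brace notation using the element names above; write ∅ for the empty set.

{S,NE,E}

cl via duality: int({W,N,SE,NW}) = {W,N,SE,NW}, so X∖{W,N,SE,NW} = {S,NE,E}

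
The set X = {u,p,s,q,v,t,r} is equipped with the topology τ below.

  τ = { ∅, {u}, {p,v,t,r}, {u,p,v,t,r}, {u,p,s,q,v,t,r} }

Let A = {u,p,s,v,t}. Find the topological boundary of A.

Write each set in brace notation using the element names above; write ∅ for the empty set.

U open, U⊆A: ∅, {u}. int(A) = ⋃ = {u}
X∖A={q,r}, int(X∖A)=∅, hence cl(A)={u,p,s,q,v,t,r}
∂A: remove int from cl → {p,s,q,v,t,r}

{p,s,q,v,t,r}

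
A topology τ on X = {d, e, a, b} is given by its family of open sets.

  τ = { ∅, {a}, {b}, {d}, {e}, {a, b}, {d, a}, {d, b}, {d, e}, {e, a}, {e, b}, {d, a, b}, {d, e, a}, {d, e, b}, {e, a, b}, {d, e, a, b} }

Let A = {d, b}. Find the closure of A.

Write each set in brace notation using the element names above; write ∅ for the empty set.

{d, b}

cl via duality: int({e, a}) = {e, a}, so X∖{e, a} = {d, b}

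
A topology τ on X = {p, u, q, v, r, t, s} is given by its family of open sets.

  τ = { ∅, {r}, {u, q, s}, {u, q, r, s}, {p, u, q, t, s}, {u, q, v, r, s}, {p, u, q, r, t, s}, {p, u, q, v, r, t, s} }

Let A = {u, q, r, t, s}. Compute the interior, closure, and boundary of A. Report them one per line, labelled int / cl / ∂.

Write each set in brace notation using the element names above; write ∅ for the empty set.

int(A) = {u, q, r, s}
cl(A)  = {p, u, q, v, r, t, s}
∂A     = {p, v, t}

interior: largest open inside A is {u, q, r, s} (from ∅, {r}, {u, q, s}, {u, q, r, s})
cl via duality: int({p, v}) = ∅, so X∖∅ = {p, u, q, v, r, t, s}
cl∖int = {p, v, t}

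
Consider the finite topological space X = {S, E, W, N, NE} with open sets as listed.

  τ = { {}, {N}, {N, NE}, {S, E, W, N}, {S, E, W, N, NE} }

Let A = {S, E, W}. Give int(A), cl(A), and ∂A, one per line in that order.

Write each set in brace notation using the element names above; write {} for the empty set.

opens ⊆ A: {}; union → int = {}
complement {N, NE}; its interior {N, NE}; cl(A) = X∖{N, NE} = {S, E, W}
boundary = {S, E, W} ∖ {} = {S, E, W}

int(A) = {}
cl(A)  = {S, E, W}
∂A     = {S, E, W}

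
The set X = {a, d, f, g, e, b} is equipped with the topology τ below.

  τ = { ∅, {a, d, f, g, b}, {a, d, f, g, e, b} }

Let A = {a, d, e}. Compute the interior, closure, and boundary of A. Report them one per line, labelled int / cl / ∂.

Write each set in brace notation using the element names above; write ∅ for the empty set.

int(A) = ∅
cl(A)  = {a, d, f, g, e, b}
∂A     = {a, d, f, g, e, b}

opens ⊆ A: ∅; union → int = ∅
complement {f, g, b}; its interior ∅; cl(A) = X∖∅ = {a, d, f, g, e, b}
boundary = {a, d, f, g, e, b} ∖ ∅ = {a, d, f, g, e, b}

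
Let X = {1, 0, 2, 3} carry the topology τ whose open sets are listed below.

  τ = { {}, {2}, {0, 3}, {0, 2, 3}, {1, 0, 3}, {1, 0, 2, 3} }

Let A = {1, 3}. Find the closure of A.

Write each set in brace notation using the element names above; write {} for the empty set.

{1, 0, 3}

X∖A={0, 2}, int(X∖A)={2}, hence cl(A)={1, 0, 3}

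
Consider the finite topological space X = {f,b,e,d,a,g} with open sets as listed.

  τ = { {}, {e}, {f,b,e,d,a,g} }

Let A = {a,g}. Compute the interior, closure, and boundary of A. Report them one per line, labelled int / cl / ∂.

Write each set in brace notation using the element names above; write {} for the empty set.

U open, U⊆A: {}. int(A) = ⋃ = {}
X∖A={f,b,e,d}, int(X∖A)={e}, hence cl(A)={f,b,d,a,g}
∂A: remove int from cl → {f,b,d,a,g}

int(A) = {}
cl(A)  = {f,b,d,a,g}
∂A     = {f,b,d,a,g}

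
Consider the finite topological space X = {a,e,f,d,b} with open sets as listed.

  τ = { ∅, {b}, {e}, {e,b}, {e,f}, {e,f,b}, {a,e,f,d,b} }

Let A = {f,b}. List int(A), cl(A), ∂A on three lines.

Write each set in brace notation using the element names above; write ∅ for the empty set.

int(A) = {b}
cl(A)  = {a,f,d,b}
∂A     = {a,f,d}

U open, U⊆A: ∅, {b}. int(A) = ⋃ = {b}
X∖A={a,e,d}, int(X∖A)={e}, hence cl(A)={a,f,d,b}
∂A: remove int from cl → {a,f,d}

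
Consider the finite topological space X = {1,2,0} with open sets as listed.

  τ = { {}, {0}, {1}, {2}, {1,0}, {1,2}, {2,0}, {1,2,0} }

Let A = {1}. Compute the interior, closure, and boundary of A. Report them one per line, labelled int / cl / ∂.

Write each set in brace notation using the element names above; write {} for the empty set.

open subsets of A: {}, {1}; so int(A) = {1}
closure: X∖int(X∖A) = X∖{2,0} = {1}
∂A = {1} minus {1} = {}

int(A) = {1}
cl(A)  = {1}
∂A     = {}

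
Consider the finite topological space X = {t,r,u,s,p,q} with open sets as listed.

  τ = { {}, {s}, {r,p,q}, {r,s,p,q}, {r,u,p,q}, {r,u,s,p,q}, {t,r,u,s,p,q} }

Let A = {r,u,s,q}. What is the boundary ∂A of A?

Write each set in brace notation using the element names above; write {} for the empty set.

{t,r,u,p,q}

interior: largest open inside A is {s} (from {}, {s})
cl via duality: int({t,p}) = {}, so X∖{} = {t,r,u,s,p,q}
cl∖int = {t,r,u,p,q}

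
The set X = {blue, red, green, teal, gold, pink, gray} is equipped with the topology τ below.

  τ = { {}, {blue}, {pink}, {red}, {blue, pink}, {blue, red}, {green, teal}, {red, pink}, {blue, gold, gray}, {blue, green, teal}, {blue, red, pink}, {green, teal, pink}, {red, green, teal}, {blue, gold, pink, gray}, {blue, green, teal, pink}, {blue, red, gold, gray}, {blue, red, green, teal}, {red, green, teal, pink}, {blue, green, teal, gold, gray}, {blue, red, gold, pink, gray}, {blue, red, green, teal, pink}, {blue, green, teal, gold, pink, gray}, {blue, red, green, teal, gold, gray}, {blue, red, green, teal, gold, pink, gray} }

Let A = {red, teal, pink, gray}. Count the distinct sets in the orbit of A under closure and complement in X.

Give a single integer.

8

cl via duality: int({blue, green, gold}) = {blue}, so X∖{blue} = {red, green, teal, gold, pink, gray}
Write k for closure, c for complement:
  1. A     = {red, teal, pink, gray}
  2. kA    = {red, green, teal, gold, pink, gray}
  3. cA    = {blue, green, gold}
  4. ckA   = {blue}
  5. kcA   = {blue, green, teal, gold, gray}
  6. kckA  = {blue, gold, gray}
  7. ckcA  = {red, pink}
  8. ckckA = {red, green, teal, pink}
applying k or c yields no new set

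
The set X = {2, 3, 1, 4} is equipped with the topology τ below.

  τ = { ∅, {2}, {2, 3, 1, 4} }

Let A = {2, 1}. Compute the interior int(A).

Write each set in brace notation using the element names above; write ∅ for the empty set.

open subsets of A: ∅, {2}; so int(A) = {2}

{2}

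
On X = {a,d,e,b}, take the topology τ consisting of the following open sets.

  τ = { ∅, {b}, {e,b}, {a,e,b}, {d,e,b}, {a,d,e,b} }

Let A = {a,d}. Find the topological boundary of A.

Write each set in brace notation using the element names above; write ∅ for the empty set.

{a,d}

opens ⊆ A: ∅; union → int = ∅
complement {e,b}; its interior {e,b}; cl(A) = X∖{e,b} = {a,d}
boundary = {a,d} ∖ ∅ = {a,d}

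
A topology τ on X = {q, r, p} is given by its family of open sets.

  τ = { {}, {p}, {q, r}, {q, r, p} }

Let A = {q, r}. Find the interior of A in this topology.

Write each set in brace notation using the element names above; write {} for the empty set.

{q, r}

opens ⊆ A: {}, {q, r}; union → int = {q, r}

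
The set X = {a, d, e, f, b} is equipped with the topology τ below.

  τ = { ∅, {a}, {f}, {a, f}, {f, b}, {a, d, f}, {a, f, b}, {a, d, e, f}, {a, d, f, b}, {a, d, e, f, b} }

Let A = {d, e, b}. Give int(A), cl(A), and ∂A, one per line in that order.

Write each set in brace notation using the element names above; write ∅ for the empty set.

interior: largest open inside A is ∅ (from ∅)
cl via duality: int({a, f}) = {a, f}, so X∖{a, f} = {d, e, b}
cl∖int = {d, e, b}

int(A) = ∅
cl(A)  = {d, e, b}
∂A     = {d, e, b}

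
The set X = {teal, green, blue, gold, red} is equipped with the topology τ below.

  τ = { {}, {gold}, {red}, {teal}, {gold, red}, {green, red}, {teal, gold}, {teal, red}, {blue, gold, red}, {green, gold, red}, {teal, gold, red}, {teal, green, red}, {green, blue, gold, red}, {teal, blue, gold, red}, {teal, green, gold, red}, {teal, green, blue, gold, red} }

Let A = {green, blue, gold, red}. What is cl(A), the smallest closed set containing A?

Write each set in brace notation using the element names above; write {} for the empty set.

{green, blue, gold, red}

X∖A={teal}, int(X∖A)={teal}, hence cl(A)={green, blue, gold, red}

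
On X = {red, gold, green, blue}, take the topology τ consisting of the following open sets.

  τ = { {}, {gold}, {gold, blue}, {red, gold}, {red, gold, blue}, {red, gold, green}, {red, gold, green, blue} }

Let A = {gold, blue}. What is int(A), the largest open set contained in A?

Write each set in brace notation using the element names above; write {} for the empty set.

interior: largest open inside A is {gold, blue} (from {}, {gold}, {gold, blue})

{gold, blue}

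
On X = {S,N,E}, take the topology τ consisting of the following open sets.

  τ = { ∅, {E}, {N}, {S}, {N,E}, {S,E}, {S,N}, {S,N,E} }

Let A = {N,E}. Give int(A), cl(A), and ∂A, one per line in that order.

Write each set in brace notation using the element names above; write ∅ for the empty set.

open subsets of A: ∅, {N}, {E}, {N,E}; so int(A) = {N,E}
closure: X∖int(X∖A) = X∖{S} = {N,E}
∂A = {N,E} minus {N,E} = ∅

int(A) = {N,E}
cl(A)  = {N,E}
∂A     = ∅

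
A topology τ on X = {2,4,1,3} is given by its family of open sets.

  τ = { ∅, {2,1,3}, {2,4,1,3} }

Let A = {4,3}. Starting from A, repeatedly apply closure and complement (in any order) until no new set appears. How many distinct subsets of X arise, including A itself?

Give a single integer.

X∖A={2,1}, int(X∖A)=∅, hence cl(A)={2,4,1,3}
Orbit (k=closure, c=complement):
  1. A     = {4,3}
  2. kA    = {2,4,1,3}
  3. cA    = {2,1}
  4. ckA   = ∅
(closed under both — stop)

4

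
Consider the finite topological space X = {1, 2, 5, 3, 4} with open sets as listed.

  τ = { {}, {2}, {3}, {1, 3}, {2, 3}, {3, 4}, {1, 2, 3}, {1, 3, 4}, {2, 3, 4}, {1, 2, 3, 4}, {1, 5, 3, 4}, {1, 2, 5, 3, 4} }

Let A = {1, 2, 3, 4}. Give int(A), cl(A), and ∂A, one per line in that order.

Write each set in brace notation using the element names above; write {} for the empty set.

int(A) = {1, 2, 3, 4}
cl(A)  = {1, 2, 5, 3, 4}
∂A     = {5}

interior: largest open inside A is {1, 2, 3, 4} (from {}, {2}, {3}, {3, 4}, {1, 3}, {2, 3}, {1, 3, 4}, {2, 3, 4}, {1, 2, 3}, {1, 2, 3, 4})
cl via duality: int({5}) = {}, so X∖{} = {1, 2, 5, 3, 4}
cl∖int = {5}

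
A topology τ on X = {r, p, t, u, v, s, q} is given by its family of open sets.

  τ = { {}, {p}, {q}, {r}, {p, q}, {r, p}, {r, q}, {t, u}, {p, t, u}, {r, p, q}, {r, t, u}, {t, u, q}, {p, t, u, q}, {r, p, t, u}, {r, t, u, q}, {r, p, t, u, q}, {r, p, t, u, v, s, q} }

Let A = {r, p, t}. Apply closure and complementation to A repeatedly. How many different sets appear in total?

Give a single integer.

cl via duality: int({u, v, s, q}) = {q}, so X∖{q} = {r, p, t, u, v, s}
Write k for closure, c for complement:
  1. A     = {r, p, t}
  2. kA    = {r, p, t, u, v, s}
  3. cA    = {u, v, s, q}
  4. ckA   = {q}
  5. kcA   = {t, u, v, s, q}
  6. kckA  = {v, s, q}
  7. ckcA  = {r, p}
  8. ckckA = {r, p, t, u}
  9. kckcA = {r, p, v, s}
  10. ckckcA = {t, u, q}
applying k or c yields no new set

10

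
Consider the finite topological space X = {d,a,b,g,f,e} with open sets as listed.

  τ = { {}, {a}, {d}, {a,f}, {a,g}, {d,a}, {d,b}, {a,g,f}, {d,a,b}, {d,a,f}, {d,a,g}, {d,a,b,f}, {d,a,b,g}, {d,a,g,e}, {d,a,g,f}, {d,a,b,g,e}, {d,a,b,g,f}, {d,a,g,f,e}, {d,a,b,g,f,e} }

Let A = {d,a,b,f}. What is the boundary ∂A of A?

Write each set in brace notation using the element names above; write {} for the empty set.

interior: largest open inside A is {d,a,b,f} (from {}, {a}, {d}, {a,f}, {d,b}, {d,a}, {d,a,f}, {d,a,b}, {d,a,b,f})
cl via duality: int({g,e}) = {}, so X∖{} = {d,a,b,g,f,e}
cl∖int = {g,e}

{g,e}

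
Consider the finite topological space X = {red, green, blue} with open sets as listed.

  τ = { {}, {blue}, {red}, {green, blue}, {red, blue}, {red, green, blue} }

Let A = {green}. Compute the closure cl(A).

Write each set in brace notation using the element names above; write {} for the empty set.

cl via duality: int({red, blue}) = {red, blue}, so X∖{red, blue} = {green}

{green}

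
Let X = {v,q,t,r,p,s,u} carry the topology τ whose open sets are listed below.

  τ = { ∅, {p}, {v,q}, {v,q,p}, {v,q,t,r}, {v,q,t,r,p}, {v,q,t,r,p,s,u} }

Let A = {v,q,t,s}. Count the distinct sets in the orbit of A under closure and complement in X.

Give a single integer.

X∖A={r,p,u}, int(X∖A)={p}, hence cl(A)={v,q,t,r,s,u}
Orbit (k=closure, c=complement):
  1. A     = {v,q,t,s}
  2. kA    = {v,q,t,r,s,u}
  3. cA    = {r,p,u}
  4. ckA   = {p}
  5. kcA   = {t,r,p,s,u}
  6. kckA  = {p,s,u}
  7. ckcA  = {v,q}
  8. ckckA = {v,q,t,r}
(closed under both — stop)

8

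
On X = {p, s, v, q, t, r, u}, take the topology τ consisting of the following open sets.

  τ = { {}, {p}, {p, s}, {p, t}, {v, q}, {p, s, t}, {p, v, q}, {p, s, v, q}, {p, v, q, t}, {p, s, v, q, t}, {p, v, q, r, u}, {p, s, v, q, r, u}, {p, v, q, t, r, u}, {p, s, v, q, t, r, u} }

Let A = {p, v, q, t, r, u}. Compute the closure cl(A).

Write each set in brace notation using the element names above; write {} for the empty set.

{p, s, v, q, t, r, u}

X∖A={s}, int(X∖A)={}, hence cl(A)={p, s, v, q, t, r, u}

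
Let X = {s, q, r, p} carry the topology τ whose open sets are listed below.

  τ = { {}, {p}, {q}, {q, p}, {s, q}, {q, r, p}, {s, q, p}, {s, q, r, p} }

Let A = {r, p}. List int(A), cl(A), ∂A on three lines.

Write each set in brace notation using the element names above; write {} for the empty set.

opens ⊆ A: {}, {p}; union → int = {p}
complement {s, q}; its interior {s, q}; cl(A) = X∖{s, q} = {r, p}
boundary = {r, p} ∖ {p} = {r}

int(A) = {p}
cl(A)  = {r, p}
∂A     = {r}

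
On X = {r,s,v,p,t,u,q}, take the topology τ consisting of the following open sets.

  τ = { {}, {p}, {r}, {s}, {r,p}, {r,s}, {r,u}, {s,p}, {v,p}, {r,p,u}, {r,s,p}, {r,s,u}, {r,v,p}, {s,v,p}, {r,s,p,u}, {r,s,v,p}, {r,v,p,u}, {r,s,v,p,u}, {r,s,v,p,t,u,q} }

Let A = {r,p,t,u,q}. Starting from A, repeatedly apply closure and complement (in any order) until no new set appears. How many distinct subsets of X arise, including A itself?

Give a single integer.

8

cl via duality: int({s,v}) = {s}, so X∖{s} = {r,v,p,t,u,q}
Write k for closure, c for complement:
  1. A     = {r,p,t,u,q}
  2. kA    = {r,v,p,t,u,q}
  3. cA    = {s,v}
  4. ckA   = {s}
  5. kcA   = {s,v,t,q}
  6. kckA  = {s,t,q}
  7. ckcA  = {r,p,u}
  8. ckckA = {r,v,p,u}
applying k or c yields no new set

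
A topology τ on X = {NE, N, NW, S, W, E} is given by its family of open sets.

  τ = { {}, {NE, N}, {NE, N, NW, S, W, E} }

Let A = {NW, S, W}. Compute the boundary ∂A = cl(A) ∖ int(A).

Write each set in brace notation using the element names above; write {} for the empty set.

{NW, S, W, E}

interior: largest open inside A is {} (from {})
cl via duality: int({NE, N, E}) = {NE, N}, so X∖{NE, N} = {NW, S, W, E}
cl∖int = {NW, S, W, E}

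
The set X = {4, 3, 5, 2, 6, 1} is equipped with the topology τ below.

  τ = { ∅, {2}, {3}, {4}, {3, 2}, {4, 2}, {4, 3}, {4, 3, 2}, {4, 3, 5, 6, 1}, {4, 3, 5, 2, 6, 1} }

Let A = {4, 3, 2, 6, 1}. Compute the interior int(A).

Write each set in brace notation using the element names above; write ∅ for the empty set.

{4, 3, 2}

open subsets of A: ∅, {4}, {2}, {3}, {4, 3}, {4, 2}, {3, 2}, {4, 3, 2}; so int(A) = {4, 3, 2}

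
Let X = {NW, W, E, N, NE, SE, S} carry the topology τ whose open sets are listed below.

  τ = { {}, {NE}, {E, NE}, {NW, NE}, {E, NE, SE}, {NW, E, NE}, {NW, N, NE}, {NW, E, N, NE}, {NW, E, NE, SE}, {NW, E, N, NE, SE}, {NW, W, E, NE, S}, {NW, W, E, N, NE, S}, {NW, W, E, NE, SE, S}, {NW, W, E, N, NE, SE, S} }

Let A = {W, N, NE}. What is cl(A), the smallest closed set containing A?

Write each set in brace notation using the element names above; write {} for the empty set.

X∖A={NW, E, SE, S}, int(X∖A)={}, hence cl(A)={NW, W, E, N, NE, SE, S}

{NW, W, E, N, NE, SE, S}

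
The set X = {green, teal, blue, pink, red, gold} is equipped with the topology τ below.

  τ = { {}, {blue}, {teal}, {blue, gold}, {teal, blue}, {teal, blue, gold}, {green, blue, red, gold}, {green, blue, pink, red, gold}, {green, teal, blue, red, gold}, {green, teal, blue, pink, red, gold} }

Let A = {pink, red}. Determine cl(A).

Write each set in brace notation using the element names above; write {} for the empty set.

{green, pink, red}

cl via duality: int({green, teal, blue, gold}) = {teal, blue, gold}, so X∖{teal, blue, gold} = {green, pink, red}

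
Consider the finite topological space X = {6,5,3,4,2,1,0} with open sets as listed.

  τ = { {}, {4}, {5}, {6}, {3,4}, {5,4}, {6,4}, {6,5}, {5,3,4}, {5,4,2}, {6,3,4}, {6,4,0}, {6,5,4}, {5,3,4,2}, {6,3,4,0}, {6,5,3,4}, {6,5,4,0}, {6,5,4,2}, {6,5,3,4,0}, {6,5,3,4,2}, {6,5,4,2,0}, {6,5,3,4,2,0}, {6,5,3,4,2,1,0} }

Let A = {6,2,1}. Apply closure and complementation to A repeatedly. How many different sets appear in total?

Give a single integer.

8

X∖A={5,3,4,0}, int(X∖A)={5,3,4}, hence cl(A)={6,2,1,0}
Orbit (k=closure, c=complement):
  1. A     = {6,2,1}
  2. kA    = {6,2,1,0}
  3. cA    = {5,3,4,0}
  4. ckA   = {5,3,4}
  5. kcA   = {5,3,4,2,1,0}
  6. ckcA  = {6}
  7. kckcA = {6,1,0}
  8. ckckcA = {5,3,4,2}
(closed under both — stop)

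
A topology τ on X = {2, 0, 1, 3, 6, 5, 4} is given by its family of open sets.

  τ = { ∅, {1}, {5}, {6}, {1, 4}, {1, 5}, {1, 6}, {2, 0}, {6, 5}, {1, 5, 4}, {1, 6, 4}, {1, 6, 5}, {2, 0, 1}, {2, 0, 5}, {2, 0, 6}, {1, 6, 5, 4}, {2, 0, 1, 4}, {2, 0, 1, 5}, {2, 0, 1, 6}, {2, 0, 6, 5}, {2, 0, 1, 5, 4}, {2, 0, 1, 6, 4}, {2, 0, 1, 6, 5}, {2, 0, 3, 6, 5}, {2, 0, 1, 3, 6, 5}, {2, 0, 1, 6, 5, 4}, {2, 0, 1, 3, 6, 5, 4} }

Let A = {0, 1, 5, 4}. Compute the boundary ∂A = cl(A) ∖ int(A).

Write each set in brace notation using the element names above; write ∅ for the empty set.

{2, 0, 3}

interior: largest open inside A is {1, 5, 4} (from ∅, {1}, {5}, {1, 5}, {1, 4}, {1, 5, 4})
cl via duality: int({2, 3, 6}) = {6}, so X∖{6} = {2, 0, 1, 3, 5, 4}
cl∖int = {2, 0, 3}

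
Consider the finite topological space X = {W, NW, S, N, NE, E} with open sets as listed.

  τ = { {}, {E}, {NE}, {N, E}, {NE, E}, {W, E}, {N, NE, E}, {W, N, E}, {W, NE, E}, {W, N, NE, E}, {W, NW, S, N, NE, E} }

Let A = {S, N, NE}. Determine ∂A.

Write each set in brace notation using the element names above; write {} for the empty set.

interior: largest open inside A is {NE} (from {}, {NE})
cl via duality: int({W, NW, E}) = {W, E}, so X∖{W, E} = {NW, S, N, NE}
cl∖int = {NW, S, N}

{NW, S, N}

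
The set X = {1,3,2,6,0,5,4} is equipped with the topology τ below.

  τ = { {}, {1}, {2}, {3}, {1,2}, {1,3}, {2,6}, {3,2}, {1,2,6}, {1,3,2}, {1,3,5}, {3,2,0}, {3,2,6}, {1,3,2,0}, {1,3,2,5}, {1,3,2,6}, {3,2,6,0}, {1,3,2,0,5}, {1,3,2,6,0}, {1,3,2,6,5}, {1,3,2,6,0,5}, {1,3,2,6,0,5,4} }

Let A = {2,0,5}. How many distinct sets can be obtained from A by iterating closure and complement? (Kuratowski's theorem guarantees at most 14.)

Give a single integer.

complement {1,3,6,4}; its interior {1,3}; cl(A) = X∖{1,3} = {2,6,0,5,4}
With k = closure, c = complement:
  1. A     = {2,0,5}
  2. kA    = {2,6,0,5,4}
  3. cA    = {1,3,6,4}
  4. ckA   = {1,3}
  5. kcA   = {1,3,6,0,5,4}
  6. kckA  = {1,3,0,5,4}
  7. ckcA  = {2}
  8. ckckA = {2,6}
  9. kckcA = {2,6,0,4}
  10. ckckcA = {1,3,5}
k, c of each give nothing new

10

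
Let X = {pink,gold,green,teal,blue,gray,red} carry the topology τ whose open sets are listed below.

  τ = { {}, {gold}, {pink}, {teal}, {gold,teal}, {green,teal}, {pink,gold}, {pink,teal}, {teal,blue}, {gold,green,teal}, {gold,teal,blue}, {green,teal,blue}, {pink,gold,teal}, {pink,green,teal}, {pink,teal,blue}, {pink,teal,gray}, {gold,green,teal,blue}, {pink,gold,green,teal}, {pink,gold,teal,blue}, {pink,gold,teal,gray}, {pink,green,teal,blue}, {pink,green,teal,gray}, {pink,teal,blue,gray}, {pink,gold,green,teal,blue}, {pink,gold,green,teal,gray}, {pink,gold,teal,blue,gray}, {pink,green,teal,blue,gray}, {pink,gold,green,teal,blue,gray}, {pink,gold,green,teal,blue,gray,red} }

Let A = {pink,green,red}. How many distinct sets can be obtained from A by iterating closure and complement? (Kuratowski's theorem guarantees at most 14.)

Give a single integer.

8

X∖A={gold,teal,blue,gray}, int(X∖A)={gold,teal,blue}, hence cl(A)={pink,green,gray,red}
Orbit (k=closure, c=complement):
  1. A     = {pink,green,red}
  2. kA    = {pink,green,gray,red}
  3. cA    = {gold,teal,blue,gray}
  4. ckA   = {gold,teal,blue}
  5. kcA   = {gold,green,teal,blue,gray,red}
  6. ckcA  = {pink}
  7. kckcA = {pink,gray,red}
  8. ckckcA = {gold,green,teal,blue}
(closed under both — stop)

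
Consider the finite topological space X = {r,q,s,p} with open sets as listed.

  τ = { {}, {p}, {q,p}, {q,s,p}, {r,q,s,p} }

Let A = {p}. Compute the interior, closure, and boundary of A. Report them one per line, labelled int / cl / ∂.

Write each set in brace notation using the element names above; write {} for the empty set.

open subsets of A: {}, {p}; so int(A) = {p}
closure: X∖int(X∖A) = X∖{} = {r,q,s,p}
∂A = {r,q,s,p} minus {p} = {r,q,s}

int(A) = {p}
cl(A)  = {r,q,s,p}
∂A     = {r,q,s}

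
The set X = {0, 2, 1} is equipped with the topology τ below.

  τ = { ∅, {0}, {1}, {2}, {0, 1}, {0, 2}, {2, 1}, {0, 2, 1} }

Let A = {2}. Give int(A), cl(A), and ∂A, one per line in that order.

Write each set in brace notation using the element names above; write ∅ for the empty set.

int(A) = {2}
cl(A)  = {2}
∂A     = ∅

U open, U⊆A: ∅, {2}. int(A) = ⋃ = {2}
X∖A={0, 1}, int(X∖A)={0, 1}, hence cl(A)={2}
∂A: remove int from cl → ∅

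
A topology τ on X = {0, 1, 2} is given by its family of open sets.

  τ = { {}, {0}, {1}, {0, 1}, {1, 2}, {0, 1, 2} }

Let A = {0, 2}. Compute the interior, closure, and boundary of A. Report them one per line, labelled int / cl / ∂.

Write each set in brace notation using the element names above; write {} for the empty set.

interior: largest open inside A is {0} (from {}, {0})
cl via duality: int({1}) = {1}, so X∖{1} = {0, 2}
cl∖int = {2}

int(A) = {0}
cl(A)  = {0, 2}
∂A     = {2}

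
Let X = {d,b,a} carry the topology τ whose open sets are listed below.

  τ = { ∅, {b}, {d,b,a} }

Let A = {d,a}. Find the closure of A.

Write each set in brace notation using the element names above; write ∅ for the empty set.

X∖A={b}, int(X∖A)={b}, hence cl(A)={d,a}

{d,a}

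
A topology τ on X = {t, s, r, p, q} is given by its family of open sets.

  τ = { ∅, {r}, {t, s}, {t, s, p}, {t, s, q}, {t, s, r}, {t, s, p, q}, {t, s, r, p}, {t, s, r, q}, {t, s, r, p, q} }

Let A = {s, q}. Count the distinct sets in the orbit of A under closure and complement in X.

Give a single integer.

closure: X∖int(X∖A) = X∖{r} = {t, s, p, q}
Let k=closure and c=complement:
  1. A     = {s, q}
  2. kA    = {t, s, p, q}
  3. cA    = {t, r, p}
  4. ckA   = {r}
  5. kcA   = {t, s, r, p, q}
  6. ckcA  = ∅
— saturated at 6

6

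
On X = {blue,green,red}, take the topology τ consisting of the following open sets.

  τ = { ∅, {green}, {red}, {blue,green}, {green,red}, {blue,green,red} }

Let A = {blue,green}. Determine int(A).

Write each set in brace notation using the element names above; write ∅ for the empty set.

{blue,green}

interior: largest open inside A is {blue,green} (from ∅, {green}, {blue,green})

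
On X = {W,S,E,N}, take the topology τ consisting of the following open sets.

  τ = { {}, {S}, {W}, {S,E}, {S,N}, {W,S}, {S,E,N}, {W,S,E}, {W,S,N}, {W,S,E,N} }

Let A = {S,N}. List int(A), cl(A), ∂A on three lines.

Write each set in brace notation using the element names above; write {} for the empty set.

interior: largest open inside A is {S,N} (from {}, {S}, {S,N})
cl via duality: int({W,E}) = {W}, so X∖{W} = {S,E,N}
cl∖int = {E}

int(A) = {S,N}
cl(A)  = {S,E,N}
∂A     = {E}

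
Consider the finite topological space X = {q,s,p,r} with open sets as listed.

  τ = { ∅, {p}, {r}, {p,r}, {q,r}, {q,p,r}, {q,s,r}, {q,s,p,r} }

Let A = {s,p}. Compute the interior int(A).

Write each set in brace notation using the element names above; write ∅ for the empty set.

{p}

interior: largest open inside A is {p} (from ∅, {p})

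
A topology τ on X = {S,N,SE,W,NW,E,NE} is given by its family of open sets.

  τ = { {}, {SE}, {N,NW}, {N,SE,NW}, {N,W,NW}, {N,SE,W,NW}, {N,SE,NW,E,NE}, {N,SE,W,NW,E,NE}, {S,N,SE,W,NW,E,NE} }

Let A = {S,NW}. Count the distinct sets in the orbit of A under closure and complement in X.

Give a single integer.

8

X∖A={N,SE,W,E,NE}, int(X∖A)={SE}, hence cl(A)={S,N,W,NW,E,NE}
Orbit (k=closure, c=complement):
  1. A     = {S,NW}
  2. kA    = {S,N,W,NW,E,NE}
  3. cA    = {N,SE,W,E,NE}
  4. ckA   = {SE}
  5. kcA   = {S,N,SE,W,NW,E,NE}
  6. kckA  = {S,SE,E,NE}
  7. ckcA  = {}
  8. ckckA = {N,W,NW}
(closed under both — stop)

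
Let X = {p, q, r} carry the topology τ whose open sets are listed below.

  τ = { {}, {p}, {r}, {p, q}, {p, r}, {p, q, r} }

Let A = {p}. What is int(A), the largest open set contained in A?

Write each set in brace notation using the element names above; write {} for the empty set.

interior: largest open inside A is {p} (from {}, {p})

{p}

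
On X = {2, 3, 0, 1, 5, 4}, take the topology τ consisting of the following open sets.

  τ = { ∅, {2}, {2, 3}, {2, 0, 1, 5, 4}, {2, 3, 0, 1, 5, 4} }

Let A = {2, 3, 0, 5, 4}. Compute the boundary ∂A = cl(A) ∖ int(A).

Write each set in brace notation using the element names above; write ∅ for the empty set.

{0, 1, 5, 4}

opens ⊆ A: ∅, {2}, {2, 3}; union → int = {2, 3}
complement {1}; its interior ∅; cl(A) = X∖∅ = {2, 3, 0, 1, 5, 4}
boundary = {2, 3, 0, 1, 5, 4} ∖ {2, 3} = {0, 1, 5, 4}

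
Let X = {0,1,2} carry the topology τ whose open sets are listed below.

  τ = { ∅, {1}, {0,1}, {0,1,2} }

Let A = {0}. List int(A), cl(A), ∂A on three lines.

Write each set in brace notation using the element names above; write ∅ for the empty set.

int(A) = ∅
cl(A)  = {0,2}
∂A     = {0,2}

U open, U⊆A: ∅. int(A) = ⋃ = ∅
X∖A={1,2}, int(X∖A)={1}, hence cl(A)={0,2}
∂A: remove int from cl → {0,2}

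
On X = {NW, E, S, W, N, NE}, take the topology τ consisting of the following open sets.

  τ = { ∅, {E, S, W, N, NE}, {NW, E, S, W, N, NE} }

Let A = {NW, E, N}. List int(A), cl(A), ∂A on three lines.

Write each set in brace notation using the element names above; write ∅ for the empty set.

int(A) = ∅
cl(A)  = {NW, E, S, W, N, NE}
∂A     = {NW, E, S, W, N, NE}

interior: largest open inside A is ∅ (from ∅)
cl via duality: int({S, W, NE}) = ∅, so X∖∅ = {NW, E, S, W, N, NE}
cl∖int = {NW, E, S, W, N, NE}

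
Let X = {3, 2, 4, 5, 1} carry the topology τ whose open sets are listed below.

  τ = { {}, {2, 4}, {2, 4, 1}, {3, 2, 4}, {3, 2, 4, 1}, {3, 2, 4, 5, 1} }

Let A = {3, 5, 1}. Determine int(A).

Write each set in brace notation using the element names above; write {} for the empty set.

{}

U open, U⊆A: {}. int(A) = ⋃ = {}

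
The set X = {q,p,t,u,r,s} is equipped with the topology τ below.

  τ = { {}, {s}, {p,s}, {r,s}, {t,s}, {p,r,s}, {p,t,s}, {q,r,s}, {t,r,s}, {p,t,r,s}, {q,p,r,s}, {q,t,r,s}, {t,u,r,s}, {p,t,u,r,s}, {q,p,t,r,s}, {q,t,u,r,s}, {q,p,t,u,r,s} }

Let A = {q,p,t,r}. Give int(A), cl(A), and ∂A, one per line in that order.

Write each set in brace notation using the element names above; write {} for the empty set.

int(A) = {}
cl(A)  = {q,p,t,u,r}
∂A     = {q,p,t,u,r}

open subsets of A: {}; so int(A) = {}
closure: X∖int(X∖A) = X∖{s} = {q,p,t,u,r}
∂A = {q,p,t,u,r} minus {} = {q,p,t,u,r}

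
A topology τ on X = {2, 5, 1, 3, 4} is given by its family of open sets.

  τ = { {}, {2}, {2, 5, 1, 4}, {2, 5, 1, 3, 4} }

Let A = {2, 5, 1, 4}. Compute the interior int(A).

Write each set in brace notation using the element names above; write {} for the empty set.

open subsets of A: {}, {2}, {2, 5, 1, 4}; so int(A) = {2, 5, 1, 4}

{2, 5, 1, 4}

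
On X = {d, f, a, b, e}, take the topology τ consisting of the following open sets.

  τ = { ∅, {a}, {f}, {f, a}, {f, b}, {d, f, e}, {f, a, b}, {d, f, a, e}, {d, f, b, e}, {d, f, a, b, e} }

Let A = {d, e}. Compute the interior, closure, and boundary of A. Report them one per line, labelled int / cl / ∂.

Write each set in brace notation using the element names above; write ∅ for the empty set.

U open, U⊆A: ∅. int(A) = ⋃ = ∅
X∖A={f, a, b}, int(X∖A)={f, a, b}, hence cl(A)={d, e}
∂A: remove int from cl → {d, e}

int(A) = ∅
cl(A)  = {d, e}
∂A     = {d, e}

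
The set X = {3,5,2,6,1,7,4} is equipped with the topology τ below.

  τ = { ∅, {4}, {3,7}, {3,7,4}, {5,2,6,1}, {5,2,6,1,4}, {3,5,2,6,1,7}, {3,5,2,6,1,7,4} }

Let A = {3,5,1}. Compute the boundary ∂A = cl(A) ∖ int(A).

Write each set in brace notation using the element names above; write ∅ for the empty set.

U open, U⊆A: ∅. int(A) = ⋃ = ∅
X∖A={2,6,7,4}, int(X∖A)={4}, hence cl(A)={3,5,2,6,1,7}
∂A: remove int from cl → {3,5,2,6,1,7}

{3,5,2,6,1,7}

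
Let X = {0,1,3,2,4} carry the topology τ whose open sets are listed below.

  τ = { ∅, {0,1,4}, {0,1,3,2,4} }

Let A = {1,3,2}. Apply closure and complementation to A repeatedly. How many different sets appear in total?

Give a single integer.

cl via duality: int({0,4}) = ∅, so X∖∅ = {0,1,3,2,4}
Write k for closure, c for complement:
  1. A     = {1,3,2}
  2. kA    = {0,1,3,2,4}
  3. cA    = {0,4}
  4. ckA   = ∅
applying k or c yields no new set

4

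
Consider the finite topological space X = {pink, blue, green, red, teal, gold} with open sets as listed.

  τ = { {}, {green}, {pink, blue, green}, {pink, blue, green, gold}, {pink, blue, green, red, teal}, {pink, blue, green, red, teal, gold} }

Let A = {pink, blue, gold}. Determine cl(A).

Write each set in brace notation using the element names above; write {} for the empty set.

{pink, blue, red, teal, gold}

X∖A={green, red, teal}, int(X∖A)={green}, hence cl(A)={pink, blue, red, teal, gold}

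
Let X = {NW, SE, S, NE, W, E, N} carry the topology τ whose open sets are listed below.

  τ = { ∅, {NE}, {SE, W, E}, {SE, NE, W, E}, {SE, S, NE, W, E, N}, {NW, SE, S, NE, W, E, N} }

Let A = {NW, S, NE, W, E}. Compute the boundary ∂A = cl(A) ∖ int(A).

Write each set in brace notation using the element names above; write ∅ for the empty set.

{NW, SE, S, W, E, N}

opens ⊆ A: ∅, {NE}; union → int = {NE}
complement {SE, N}; its interior ∅; cl(A) = X∖∅ = {NW, SE, S, NE, W, E, N}
boundary = {NW, SE, S, NE, W, E, N} ∖ {NE} = {NW, SE, S, W, E, N}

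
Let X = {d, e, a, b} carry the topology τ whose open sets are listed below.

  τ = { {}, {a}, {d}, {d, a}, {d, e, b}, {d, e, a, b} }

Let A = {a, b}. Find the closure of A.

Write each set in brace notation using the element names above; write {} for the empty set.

{e, a, b}

cl via duality: int({d, e}) = {d}, so X∖{d} = {e, a, b}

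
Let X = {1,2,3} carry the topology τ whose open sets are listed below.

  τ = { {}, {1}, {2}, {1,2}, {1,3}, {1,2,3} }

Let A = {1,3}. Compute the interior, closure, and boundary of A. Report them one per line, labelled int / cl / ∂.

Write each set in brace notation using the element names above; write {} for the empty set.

int(A) = {1,3}
cl(A)  = {1,3}
∂A     = {}

U open, U⊆A: {}, {1}, {1,3}. int(A) = ⋃ = {1,3}
X∖A={2}, int(X∖A)={2}, hence cl(A)={1,3}
∂A: remove int from cl → {}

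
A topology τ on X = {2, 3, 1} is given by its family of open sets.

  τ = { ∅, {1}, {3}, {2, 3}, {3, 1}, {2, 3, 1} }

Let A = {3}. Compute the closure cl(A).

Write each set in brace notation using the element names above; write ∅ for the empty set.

{2, 3}

complement {2, 1}; its interior {1}; cl(A) = X∖{1} = {2, 3}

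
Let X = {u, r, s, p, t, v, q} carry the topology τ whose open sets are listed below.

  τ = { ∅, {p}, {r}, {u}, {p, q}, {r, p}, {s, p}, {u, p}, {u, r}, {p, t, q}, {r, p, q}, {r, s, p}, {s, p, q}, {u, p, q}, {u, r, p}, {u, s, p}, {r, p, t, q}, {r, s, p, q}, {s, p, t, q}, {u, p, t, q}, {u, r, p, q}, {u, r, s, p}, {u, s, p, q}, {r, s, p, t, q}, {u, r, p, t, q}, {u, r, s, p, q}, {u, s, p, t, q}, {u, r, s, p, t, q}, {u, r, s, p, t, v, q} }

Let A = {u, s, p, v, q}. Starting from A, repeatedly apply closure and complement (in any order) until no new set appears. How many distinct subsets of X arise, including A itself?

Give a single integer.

cl via duality: int({r, t}) = {r}, so X∖{r} = {u, s, p, t, v, q}
Write k for closure, c for complement:
  1. A     = {u, s, p, v, q}
  2. kA    = {u, s, p, t, v, q}
  3. cA    = {r, t}
  4. ckA   = {r}
  5. kcA   = {r, t, v}
  6. kckA  = {r, v}
  7. ckcA  = {u, s, p, q}
  8. ckckA = {u, s, p, t, q}
applying k or c yields no new set

8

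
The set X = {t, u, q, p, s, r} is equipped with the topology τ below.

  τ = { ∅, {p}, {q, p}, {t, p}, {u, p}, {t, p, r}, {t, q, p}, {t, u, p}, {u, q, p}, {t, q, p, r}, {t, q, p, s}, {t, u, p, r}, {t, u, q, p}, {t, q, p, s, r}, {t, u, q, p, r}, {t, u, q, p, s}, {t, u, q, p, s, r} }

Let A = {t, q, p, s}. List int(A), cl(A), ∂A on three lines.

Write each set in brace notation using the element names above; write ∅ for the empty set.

int(A) = {t, q, p, s}
cl(A)  = {t, u, q, p, s, r}
∂A     = {u, r}

interior: largest open inside A is {t, q, p, s} (from ∅, {p}, {q, p}, {t, p}, {t, q, p}, {t, q, p, s})
cl via duality: int({u, r}) = ∅, so X∖∅ = {t, u, q, p, s, r}
cl∖int = {u, r}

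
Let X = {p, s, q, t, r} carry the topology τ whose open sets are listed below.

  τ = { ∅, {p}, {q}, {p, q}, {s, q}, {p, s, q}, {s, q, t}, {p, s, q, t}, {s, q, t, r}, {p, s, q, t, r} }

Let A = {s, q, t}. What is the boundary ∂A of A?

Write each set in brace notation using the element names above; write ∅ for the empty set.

{r}

interior: largest open inside A is {s, q, t} (from ∅, {q}, {s, q}, {s, q, t})
cl via duality: int({p, r}) = {p}, so X∖{p} = {s, q, t, r}
cl∖int = {r}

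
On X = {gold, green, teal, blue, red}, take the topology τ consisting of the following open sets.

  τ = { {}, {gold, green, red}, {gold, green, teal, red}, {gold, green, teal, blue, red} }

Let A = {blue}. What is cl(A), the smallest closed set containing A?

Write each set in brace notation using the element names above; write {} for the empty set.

{blue}

complement {gold, green, teal, red}; its interior {gold, green, teal, red}; cl(A) = X∖{gold, green, teal, red} = {blue}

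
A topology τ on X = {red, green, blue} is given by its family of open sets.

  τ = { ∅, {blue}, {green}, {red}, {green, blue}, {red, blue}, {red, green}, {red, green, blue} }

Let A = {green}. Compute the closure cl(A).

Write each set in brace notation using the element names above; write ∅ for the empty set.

{green}

complement {red, blue}; its interior {red, blue}; cl(A) = X∖{red, blue} = {green}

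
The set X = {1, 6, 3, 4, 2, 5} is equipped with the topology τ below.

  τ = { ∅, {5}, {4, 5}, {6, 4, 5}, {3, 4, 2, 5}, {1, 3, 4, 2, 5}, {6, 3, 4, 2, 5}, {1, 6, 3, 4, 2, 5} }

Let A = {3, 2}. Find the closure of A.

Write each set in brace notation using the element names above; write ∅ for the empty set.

closure: X∖int(X∖A) = X∖{6, 4, 5} = {1, 3, 2}

{1, 3, 2}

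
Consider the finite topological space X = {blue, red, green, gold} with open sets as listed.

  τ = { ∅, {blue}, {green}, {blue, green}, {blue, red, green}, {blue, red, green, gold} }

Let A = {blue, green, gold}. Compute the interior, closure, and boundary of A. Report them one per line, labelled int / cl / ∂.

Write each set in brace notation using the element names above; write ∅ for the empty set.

interior: largest open inside A is {blue, green} (from ∅, {blue}, {green}, {blue, green})
cl via duality: int({red}) = ∅, so X∖∅ = {blue, red, green, gold}
cl∖int = {red, gold}

int(A) = {blue, green}
cl(A)  = {blue, red, green, gold}
∂A     = {red, gold}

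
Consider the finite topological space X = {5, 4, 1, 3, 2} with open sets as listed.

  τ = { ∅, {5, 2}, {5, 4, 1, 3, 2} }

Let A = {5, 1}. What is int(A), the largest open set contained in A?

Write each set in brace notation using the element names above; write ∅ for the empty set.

opens ⊆ A: ∅; union → int = ∅

∅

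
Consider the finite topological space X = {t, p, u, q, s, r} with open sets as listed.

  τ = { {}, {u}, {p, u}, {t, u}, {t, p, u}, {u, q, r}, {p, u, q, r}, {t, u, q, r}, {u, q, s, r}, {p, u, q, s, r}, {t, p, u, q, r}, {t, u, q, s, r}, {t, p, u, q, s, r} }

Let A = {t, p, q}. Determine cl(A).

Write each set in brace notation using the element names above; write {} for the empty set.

{t, p, q, s, r}

cl via duality: int({u, s, r}) = {u}, so X∖{u} = {t, p, q, s, r}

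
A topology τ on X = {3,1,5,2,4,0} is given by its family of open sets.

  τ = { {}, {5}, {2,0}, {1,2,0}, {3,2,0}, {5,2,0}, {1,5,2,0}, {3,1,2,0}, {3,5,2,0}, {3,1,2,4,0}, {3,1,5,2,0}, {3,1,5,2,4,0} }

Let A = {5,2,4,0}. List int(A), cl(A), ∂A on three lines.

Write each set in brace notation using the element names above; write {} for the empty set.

int(A) = {5,2,0}
cl(A)  = {3,1,5,2,4,0}
∂A     = {3,1,4}

opens ⊆ A: {}, {5}, {2,0}, {5,2,0}; union → int = {5,2,0}
complement {3,1}; its interior {}; cl(A) = X∖{} = {3,1,5,2,4,0}
boundary = {3,1,5,2,4,0} ∖ {5,2,0} = {3,1,4}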